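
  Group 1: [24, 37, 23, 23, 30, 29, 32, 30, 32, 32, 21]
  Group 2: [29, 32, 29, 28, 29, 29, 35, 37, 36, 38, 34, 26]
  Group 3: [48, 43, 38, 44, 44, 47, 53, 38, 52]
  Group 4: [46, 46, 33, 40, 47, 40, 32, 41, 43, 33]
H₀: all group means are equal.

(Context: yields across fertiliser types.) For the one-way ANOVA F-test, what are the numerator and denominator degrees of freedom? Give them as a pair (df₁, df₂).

k = 4 groups, N = 42 total
df = (k−1, N−k) = (4−1, 42−4) = (3, 38)

degrees of freedom = [3, 38]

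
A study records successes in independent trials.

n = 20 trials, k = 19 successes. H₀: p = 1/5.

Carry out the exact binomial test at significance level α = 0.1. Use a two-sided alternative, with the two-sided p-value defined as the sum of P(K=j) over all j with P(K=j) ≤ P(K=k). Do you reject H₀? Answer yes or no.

Exact binomial: n=20, k=19, p₀=1/5=0.2000
P(X=j) = C(n,j)·p₀^j·(1−p₀)^(n−j); p = Σ P(X=j) over j with P(X=j) ≤ P(X=19)
p-value (two-sided) = 0.00000
At α=0.1: p < α → reject H₀

reject H₀: yes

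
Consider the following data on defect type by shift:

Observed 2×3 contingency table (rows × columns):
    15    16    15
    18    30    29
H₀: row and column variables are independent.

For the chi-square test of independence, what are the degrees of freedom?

degrees of freedom = 2

df = (r−1)(c−1) = (2−1)·(3−1) = 2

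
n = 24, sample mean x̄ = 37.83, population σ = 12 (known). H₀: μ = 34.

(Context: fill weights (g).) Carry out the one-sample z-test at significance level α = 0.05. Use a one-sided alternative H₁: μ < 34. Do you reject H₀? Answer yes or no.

SE = σ/√n = 12/√24 = 2.4495
z = (x̄−μ₀)/SE = (37.83−34)/2.4495 = 1.5636
p-value (one-sided, H₁ less) = 0.94104
At α=0.05: p ≥ α → fail to reject H₀

reject H₀: no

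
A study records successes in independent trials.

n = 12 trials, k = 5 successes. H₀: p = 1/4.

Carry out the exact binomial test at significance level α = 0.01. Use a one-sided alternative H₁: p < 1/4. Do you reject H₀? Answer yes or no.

Exact binomial: n=12, k=5, p₀=1/4=0.2500
P(X≤5) from Σ C(n,i)·p₀^i·(1−p₀)^(n−i)
p-value (one-sided, H₁ less) = 0.94560
At α=0.01: p ≥ α → fail to reject H₀

reject H₀: no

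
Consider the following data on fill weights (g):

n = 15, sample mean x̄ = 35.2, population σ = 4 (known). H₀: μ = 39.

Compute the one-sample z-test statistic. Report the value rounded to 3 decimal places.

SE = σ/√n = 4/√15 = 1.0328
z = (x̄−μ₀)/SE = (35.2−39)/1.0328 = -3.6793

test statistic = -3.679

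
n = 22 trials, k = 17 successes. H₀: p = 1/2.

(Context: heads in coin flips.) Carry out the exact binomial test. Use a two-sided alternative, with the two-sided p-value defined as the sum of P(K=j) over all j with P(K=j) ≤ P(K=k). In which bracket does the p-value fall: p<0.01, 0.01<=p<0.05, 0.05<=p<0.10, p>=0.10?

p-value bracket: 0.01<=p<0.05

Exact binomial: n=22, k=17, p₀=1/2=0.5000
P(X=j) = C(n,j)·p₀^j·(1−p₀)^(n−j); p = Σ P(X=j) over j with P(X=j) ≤ P(X=17)
p-value (two-sided) = 0.01690
→ bracket: 0.01<=p<0.05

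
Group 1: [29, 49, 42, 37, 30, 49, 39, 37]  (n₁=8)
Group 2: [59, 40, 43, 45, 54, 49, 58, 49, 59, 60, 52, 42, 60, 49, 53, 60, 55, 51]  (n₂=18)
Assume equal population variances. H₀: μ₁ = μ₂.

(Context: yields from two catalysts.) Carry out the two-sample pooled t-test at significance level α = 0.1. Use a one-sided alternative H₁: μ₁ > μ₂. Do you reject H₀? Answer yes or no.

reject H₀: no

x̄₁=39.000, s₁=7.540, n₁=8
x̄₂=52.111, s₂=6.606, n₂=18
s_p² = [7·7.540² + 17·6.606²]/24 = 47.4907
SE = √(s_p²·(1/8+1/18)) = 2.9283
t = (39.000−52.111)/2.9283 = -4.4774
df = 24
p-value (one-sided, H₁ greater) = 0.99992
At α=0.1: p ≥ α → fail to reject H₀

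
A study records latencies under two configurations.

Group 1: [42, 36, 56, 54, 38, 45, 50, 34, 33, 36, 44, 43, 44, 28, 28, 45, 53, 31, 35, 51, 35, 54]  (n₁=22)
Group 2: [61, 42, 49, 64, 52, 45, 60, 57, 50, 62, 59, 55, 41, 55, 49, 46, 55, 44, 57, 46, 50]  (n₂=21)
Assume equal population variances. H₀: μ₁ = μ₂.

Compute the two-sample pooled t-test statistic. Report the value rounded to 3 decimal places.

x̄₁=41.591, s₁=8.776, n₁=22
x̄₂=52.333, s₂=6.873, n₂=21
s_p² = [21·8.776² + 20·6.873²]/41 = 62.4874
SE = √(s_p²·(1/22+1/21)) = 2.4116
t = (41.591−52.333)/2.4116 = -4.4544
df = 41

test statistic = -4.454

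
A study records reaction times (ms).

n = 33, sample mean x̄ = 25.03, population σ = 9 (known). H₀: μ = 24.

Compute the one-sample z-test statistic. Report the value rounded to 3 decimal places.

SE = σ/√n = 9/√33 = 1.5667
z = (x̄−μ₀)/SE = (25.03−24)/1.5667 = 0.6574

test statistic = 0.657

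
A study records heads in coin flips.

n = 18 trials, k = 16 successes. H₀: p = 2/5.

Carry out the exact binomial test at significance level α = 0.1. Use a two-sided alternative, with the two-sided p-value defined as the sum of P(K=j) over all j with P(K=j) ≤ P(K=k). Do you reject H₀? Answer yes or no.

Exact binomial: n=18, k=16, p₀=2/5=0.4000
P(X=j) = C(n,j)·p₀^j·(1−p₀)^(n−j); p = Σ P(X=j) over j with P(X=j) ≤ P(X=16)
p-value (two-sided) = 0.00003
At α=0.1: p < α → reject H₀

reject H₀: yes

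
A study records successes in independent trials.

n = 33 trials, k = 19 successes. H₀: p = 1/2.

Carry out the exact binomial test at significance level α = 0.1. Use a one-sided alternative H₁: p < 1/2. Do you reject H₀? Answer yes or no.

reject H₀: no

Exact binomial: n=33, k=19, p₀=1/2=0.5000
P(X≤19) from Σ C(n,i)·p₀^i·(1−p₀)^(n−i)
p-value (one-sided, H₁ less) = 0.85190
At α=0.1: p ≥ α → fail to reject H₀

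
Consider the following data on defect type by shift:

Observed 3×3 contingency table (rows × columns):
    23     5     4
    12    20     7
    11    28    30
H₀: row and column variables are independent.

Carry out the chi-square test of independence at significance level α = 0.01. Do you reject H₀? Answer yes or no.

Row totals [32, 39, 69], col totals [46, 53, 41], n=140
χ² = (23−10.51)²/10.51 + (5−12.11)²/12.11 + (4−9.37)²/9.37 + (12−12.81)²/12.81 + (20−14.76)²/14.76 + (7−11.42)²/11.42 + (11−22.67)²/22.67 + (28−26.12)²/26.12 + (30−20.21)²/20.21 = 36.5930
df = 4
p-value (upper-tail) = 0.00000
At α=0.01: p < α → reject H₀

reject H₀: yes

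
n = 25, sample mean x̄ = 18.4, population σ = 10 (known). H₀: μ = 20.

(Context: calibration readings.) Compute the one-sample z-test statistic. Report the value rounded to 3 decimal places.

test statistic = -0.800

SE = σ/√n = 10/√25 = 2.0000
z = (x̄−μ₀)/SE = (18.4−20)/2.0000 = -0.8000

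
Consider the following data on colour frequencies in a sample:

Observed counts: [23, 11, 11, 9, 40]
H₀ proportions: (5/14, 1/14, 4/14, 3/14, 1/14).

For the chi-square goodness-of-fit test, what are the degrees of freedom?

degrees of freedom = 4

df = k − 1 = 5 − 1 = 4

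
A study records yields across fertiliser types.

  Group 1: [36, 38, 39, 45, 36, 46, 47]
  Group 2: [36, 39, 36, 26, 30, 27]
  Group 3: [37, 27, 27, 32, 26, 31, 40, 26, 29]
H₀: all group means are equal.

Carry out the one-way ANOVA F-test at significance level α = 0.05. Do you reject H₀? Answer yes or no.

Group means [41.00, 32.33, 30.56], grand mean 34.364
SSB = Σnᵢ(x̄ᵢ−x̄)² = 463.535; SSW = ΣΣ(x−x̄ᵢ)² = 487.556
MSB = 463.535/2 = 231.7677; MSW = 487.556/19 = 25.6608
F = MSB/MSW = 9.0320
df = (2, 19)
p-value (upper-tail) = 0.00175
At α=0.05: p < α → reject H₀

reject H₀: yes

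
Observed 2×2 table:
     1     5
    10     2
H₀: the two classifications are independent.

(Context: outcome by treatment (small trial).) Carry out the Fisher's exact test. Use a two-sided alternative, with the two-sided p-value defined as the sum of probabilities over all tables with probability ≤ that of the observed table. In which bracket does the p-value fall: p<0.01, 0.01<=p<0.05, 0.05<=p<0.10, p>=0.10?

Margins: r₁=6, r₂=12, c₁=11, c₂=7, n=18
p_obs = C(6,1)·C(12,10)/C(18,11); sum pmf over tables with pmf ≤ p_obs
p-value (two-sided) = 0.01282
→ bracket: 0.01<=p<0.05

p-value bracket: 0.01<=p<0.05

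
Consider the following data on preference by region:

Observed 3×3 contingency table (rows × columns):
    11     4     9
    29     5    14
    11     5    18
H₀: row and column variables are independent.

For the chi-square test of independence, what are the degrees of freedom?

df = (r−1)(c−1) = (3−1)·(3−1) = 4

degrees of freedom = 4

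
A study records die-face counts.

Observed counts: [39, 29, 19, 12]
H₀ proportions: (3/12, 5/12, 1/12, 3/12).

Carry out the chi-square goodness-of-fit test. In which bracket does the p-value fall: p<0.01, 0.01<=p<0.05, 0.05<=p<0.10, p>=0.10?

p-value bracket: p<0.01

n = 99; E_i = n·p_i = [24.75, 41.25, 8.25, 24.75]
χ² = (39−24.75)²/24.75 + (29−41.25)²/41.25 + (19−8.25)²/8.25 + (12−24.75)²/24.75 = 32.4182
df = 3
p-value (upper-tail) = 0.00000
→ bracket: p<0.01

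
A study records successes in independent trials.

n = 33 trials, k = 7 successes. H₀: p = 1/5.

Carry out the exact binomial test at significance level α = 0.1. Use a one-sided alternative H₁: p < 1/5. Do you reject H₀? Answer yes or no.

Exact binomial: n=33, k=7, p₀=1/5=0.2000
P(X≤7) from Σ C(n,i)·p₀^i·(1−p₀)^(n−i)
p-value (one-sided, H₁ less) = 0.66568
At α=0.1: p ≥ α → fail to reject H₀

reject H₀: no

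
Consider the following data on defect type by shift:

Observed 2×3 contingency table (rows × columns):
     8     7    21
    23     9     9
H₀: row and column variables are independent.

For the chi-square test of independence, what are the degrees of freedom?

df = (r−1)(c−1) = (2−1)·(3−1) = 2

degrees of freedom = 2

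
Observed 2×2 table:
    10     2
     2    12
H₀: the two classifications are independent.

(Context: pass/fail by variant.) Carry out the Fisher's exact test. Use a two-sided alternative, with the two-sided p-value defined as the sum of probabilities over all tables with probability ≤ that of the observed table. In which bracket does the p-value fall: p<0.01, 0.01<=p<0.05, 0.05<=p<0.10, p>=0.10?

Margins: r₁=12, r₂=14, c₁=12, c₂=14, n=26
p_obs = C(12,10)·C(14,2)/C(26,12); sum pmf over tables with pmf ≤ p_obs
p-value (two-sided) = 0.00110
→ bracket: p<0.01

p-value bracket: p<0.01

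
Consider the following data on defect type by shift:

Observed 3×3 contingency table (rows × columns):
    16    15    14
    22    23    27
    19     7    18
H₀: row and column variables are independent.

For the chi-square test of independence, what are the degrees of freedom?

degrees of freedom = 4

df = (r−1)(c−1) = (3−1)·(3−1) = 4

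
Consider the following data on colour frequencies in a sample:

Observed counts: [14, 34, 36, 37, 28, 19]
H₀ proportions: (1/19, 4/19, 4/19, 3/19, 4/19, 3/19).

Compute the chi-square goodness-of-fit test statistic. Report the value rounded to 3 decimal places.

n = 168; E_i = n·p_i = [8.84, 35.37, 35.37, 26.53, 35.37, 26.53]
χ² = (14−8.84)²/8.84 + (34−35.37)²/35.37 + (36−35.37)²/35.37 + (37−26.53)²/26.53 + (28−35.37)²/35.37 + (19−26.53)²/26.53 = 10.8790
df = 5

test statistic = 10.879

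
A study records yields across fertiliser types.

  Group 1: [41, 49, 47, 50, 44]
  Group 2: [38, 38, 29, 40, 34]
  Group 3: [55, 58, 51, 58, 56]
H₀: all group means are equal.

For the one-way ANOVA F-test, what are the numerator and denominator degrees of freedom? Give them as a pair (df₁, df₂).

degrees of freedom = [2, 12]

k = 3 groups, N = 15 total
df = (k−1, N−k) = (3−1, 15−3) = (2, 12)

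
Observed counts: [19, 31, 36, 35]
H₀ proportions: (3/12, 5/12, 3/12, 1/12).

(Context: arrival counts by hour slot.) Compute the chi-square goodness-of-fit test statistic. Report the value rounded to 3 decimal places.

n = 121; E_i = n·p_i = [30.25, 50.42, 30.25, 10.08]
χ² = (19−30.25)²/30.25 + (31−50.42)²/50.42 + (36−30.25)²/30.25 + (35−10.08)²/10.08 = 74.3256
df = 3

test statistic = 74.326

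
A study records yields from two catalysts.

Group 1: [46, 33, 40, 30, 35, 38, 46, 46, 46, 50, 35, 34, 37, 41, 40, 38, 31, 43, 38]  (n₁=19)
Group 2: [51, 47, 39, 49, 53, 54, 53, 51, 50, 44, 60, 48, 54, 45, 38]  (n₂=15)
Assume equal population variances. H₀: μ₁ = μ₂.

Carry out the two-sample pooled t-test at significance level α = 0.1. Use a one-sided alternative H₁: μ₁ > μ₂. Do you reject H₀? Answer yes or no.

reject H₀: no

x̄₁=39.316, s₁=5.687, n₁=19
x̄₂=49.067, s₂=5.849, n₂=15
s_p² = [18·5.687² + 14·5.849²]/32 = 33.1575
SE = √(s_p²·(1/19+1/15)) = 1.9889
t = (39.316−49.067)/1.9889 = -4.9027
df = 32
p-value (one-sided, H₁ greater) = 0.99999
At α=0.1: p ≥ α → fail to reject H₀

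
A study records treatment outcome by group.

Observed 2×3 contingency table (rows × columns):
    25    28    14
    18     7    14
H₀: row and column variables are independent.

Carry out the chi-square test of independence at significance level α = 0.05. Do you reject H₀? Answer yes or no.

reject H₀: yes

Row totals [67, 39], col totals [43, 35, 28], n=106
χ² = (25−27.18)²/27.18 + (28−22.12)²/22.12 + (14−17.70)²/17.70 + (18−15.82)²/15.82 + (7−12.88)²/12.88 + (14−10.30)²/10.30 = 6.8191
df = 2
p-value (upper-tail) = 0.03306
At α=0.05: p < α → reject H₀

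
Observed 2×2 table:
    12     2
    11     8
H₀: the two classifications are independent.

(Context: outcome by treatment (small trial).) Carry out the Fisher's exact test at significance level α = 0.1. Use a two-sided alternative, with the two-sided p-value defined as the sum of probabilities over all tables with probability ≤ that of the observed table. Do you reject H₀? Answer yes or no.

reject H₀: no

Margins: r₁=14, r₂=19, c₁=23, c₂=10, n=33
p_obs = C(14,12)·C(19,11)/C(33,23); sum pmf over tables with pmf ≤ p_obs
p-value (two-sided) = 0.13118
At α=0.1: p ≥ α → fail to reject H₀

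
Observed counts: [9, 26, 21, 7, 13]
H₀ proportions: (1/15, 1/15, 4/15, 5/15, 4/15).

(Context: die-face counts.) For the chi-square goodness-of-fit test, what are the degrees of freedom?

degrees of freedom = 4

df = k − 1 = 5 − 1 = 4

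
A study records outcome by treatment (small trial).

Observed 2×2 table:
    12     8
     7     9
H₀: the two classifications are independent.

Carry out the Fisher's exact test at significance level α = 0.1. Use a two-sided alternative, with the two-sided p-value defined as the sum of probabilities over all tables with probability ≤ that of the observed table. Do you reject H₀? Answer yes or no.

Margins: r₁=20, r₂=16, c₁=19, c₂=17, n=36
p_obs = C(20,12)·C(16,7)/C(36,19); sum pmf over tables with pmf ≤ p_obs
p-value (two-sided) = 0.50273
At α=0.1: p ≥ α → fail to reject H₀

reject H₀: no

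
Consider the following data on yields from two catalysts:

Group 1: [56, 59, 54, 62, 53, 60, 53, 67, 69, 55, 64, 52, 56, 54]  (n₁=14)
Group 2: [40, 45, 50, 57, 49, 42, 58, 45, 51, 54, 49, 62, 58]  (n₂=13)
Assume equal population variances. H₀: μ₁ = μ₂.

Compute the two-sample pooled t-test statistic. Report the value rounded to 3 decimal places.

test statistic = 3.122

x̄₁=58.143, s₁=5.503, n₁=14
x̄₂=50.769, s₂=6.747, n₂=13
s_p² = [13·5.503² + 12·6.747²]/25 = 37.6009
SE = √(s_p²·(1/14+1/13)) = 2.3618
t = (58.143−50.769)/2.3618 = 3.1220
df = 25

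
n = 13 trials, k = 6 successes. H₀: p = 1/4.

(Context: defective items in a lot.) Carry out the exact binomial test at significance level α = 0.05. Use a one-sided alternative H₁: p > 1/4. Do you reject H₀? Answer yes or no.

Exact binomial: n=13, k=6, p₀=1/4=0.2500
P(X≥6) from Σ C(n,i)·p₀^i·(1−p₀)^(n−i)
p-value (one-sided, H₁ greater) = 0.08021
At α=0.05: p ≥ α → fail to reject H₀

reject H₀: no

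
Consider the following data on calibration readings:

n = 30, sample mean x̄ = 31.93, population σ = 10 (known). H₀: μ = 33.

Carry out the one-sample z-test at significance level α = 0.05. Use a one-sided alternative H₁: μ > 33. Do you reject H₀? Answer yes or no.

SE = σ/√n = 10/√30 = 1.8257
z = (x̄−μ₀)/SE = (31.93−33)/1.8257 = -0.5861
p-value (one-sided, H₁ greater) = 0.72108
At α=0.05: p ≥ α → fail to reject H₀

reject H₀: no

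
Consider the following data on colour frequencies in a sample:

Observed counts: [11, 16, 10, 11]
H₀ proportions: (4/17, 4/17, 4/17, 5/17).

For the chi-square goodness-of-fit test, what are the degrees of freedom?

df = k − 1 = 4 − 1 = 3

degrees of freedom = 3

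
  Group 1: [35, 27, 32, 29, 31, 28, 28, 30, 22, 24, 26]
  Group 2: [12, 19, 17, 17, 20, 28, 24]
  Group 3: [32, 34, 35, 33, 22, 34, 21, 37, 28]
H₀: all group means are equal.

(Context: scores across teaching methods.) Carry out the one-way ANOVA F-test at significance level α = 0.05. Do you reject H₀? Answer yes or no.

Group means [28.36, 19.57, 30.67], grand mean 26.852
SSB = Σnᵢ(x̄ᵢ−x̄)² = 527.148; SSW = ΣΣ(x−x̄ᵢ)² = 560.260
MSB = 527.148/2 = 263.5738; MSW = 560.260/24 = 23.3442
F = MSB/MSW = 11.2908
df = (2, 24)
p-value (upper-tail) = 0.00035
At α=0.05: p < α → reject H₀

reject H₀: yes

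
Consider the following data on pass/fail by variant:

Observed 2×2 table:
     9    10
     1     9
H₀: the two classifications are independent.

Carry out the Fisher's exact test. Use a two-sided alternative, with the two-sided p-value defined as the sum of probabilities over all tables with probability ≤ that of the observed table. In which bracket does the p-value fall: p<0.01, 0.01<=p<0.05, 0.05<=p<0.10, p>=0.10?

Margins: r₁=19, r₂=10, c₁=10, c₂=19, n=29
p_obs = C(19,9)·C(10,1)/C(29,10); sum pmf over tables with pmf ≤ p_obs
p-value (two-sided) = 0.09757
→ bracket: 0.05<=p<0.10

p-value bracket: 0.05<=p<0.10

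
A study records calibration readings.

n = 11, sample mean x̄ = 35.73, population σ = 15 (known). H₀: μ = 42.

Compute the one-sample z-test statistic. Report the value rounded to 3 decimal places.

test statistic = -1.386

SE = σ/√n = 15/√11 = 4.5227
z = (x̄−μ₀)/SE = (35.73−42)/4.5227 = -1.3863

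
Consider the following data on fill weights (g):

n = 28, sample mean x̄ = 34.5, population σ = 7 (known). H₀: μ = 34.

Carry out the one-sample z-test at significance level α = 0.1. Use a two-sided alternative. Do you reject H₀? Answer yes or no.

SE = σ/√n = 7/√28 = 1.3229
z = (x̄−μ₀)/SE = (34.5−34)/1.3229 = 0.3780
p-value (two-sided) = 0.70546
At α=0.1: p ≥ α → fail to reject H₀

reject H₀: no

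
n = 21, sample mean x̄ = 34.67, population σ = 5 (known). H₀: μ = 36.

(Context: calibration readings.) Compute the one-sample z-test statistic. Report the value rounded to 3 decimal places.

SE = σ/√n = 5/√21 = 1.0911
z = (x̄−μ₀)/SE = (34.67−36)/1.0911 = -1.2190

test statistic = -1.219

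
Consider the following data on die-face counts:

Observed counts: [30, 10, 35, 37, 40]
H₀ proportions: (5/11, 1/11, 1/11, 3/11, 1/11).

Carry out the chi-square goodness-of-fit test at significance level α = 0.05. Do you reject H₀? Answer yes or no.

reject H₀: yes

n = 152; E_i = n·p_i = [69.09, 13.82, 13.82, 41.45, 13.82]
χ² = (30−69.09)²/69.09 + (10−13.82)²/13.82 + (35−13.82)²/13.82 + (37−41.45)²/41.45 + (40−13.82)²/13.82 = 105.7281
df = 4
p-value (upper-tail) = 0.00000
At α=0.05: p < α → reject H₀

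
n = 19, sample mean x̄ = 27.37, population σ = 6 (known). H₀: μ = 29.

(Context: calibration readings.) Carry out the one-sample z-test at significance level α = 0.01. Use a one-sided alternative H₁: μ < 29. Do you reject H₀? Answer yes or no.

reject H₀: no

SE = σ/√n = 6/√19 = 1.3765
z = (x̄−μ₀)/SE = (27.37−29)/1.3765 = -1.1842
p-value (one-sided, H₁ less) = 0.11817
At α=0.01: p ≥ α → fail to reject H₀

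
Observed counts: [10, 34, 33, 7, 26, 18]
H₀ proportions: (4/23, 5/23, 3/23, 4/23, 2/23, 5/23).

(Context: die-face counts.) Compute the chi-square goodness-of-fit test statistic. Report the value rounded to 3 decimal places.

test statistic = 57.842

n = 128; E_i = n·p_i = [22.26, 27.83, 16.70, 22.26, 11.13, 27.83]
χ² = (10−22.26)²/22.26 + (34−27.83)²/27.83 + (33−16.70)²/16.70 + (7−22.26)²/22.26 + (26−11.13)²/11.13 + (18−27.83)²/27.83 = 57.8418
df = 5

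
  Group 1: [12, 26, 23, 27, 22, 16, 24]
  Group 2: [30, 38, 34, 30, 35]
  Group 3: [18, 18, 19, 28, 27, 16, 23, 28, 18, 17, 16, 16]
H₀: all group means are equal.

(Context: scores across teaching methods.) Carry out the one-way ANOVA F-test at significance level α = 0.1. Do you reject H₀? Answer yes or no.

reject H₀: yes

Group means [21.43, 33.40, 20.33], grand mean 23.375
SSB = Σnᵢ(x̄ᵢ−x̄)² = 640.044; SSW = ΣΣ(x−x̄ᵢ)² = 481.581
MSB = 640.044/2 = 320.0220; MSW = 481.581/21 = 22.9324
F = MSB/MSW = 13.9550
df = (2, 21)
p-value (upper-tail) = 0.00014
At α=0.1: p < α → reject H₀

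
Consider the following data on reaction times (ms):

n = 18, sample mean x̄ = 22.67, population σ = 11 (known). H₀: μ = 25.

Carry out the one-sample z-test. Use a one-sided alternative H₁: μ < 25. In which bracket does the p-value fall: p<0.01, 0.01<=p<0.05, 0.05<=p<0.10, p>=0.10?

p-value bracket: p>=0.10

SE = σ/√n = 11/√18 = 2.5927
z = (x̄−μ₀)/SE = (22.67−25)/2.5927 = -0.8987
p-value (one-sided, H₁ less) = 0.18441
→ bracket: p>=0.10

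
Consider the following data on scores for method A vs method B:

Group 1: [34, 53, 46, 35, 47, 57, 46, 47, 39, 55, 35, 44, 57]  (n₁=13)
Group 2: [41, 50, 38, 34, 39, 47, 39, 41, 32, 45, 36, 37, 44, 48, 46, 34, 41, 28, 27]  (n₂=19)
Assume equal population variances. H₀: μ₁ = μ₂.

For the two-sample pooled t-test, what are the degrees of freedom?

df = n₁ + n₂ − 2 = 13 + 19 − 2 = 30

degrees of freedom = 30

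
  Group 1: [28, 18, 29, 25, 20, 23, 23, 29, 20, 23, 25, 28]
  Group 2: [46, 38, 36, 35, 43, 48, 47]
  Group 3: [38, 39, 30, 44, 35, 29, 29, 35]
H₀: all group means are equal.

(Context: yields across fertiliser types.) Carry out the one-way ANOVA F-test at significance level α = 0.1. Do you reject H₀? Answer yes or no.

reject H₀: yes

Group means [24.25, 41.86, 34.88], grand mean 31.963
SSB = Σnᵢ(x̄ᵢ−x̄)² = 1466.981; SSW = ΣΣ(x−x̄ᵢ)² = 535.982
MSB = 1466.981/2 = 733.4904; MSW = 535.982/24 = 22.3326
F = MSB/MSW = 32.8439
df = (2, 24)
p-value (upper-tail) = 0.00000
At α=0.1: p < α → reject H₀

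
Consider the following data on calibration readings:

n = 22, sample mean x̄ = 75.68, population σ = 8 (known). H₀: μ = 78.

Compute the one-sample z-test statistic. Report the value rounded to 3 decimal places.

SE = σ/√n = 8/√22 = 1.7056
z = (x̄−μ₀)/SE = (75.68−78)/1.7056 = -1.3602

test statistic = -1.360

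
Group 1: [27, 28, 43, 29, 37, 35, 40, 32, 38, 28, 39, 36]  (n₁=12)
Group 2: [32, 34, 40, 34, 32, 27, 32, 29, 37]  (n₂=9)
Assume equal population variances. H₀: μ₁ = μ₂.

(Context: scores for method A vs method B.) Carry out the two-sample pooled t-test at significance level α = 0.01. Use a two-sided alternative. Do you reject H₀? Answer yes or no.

reject H₀: no

x̄₁=34.333, s₁=5.399, n₁=12
x̄₂=33.000, s₂=3.905, n₂=9
s_p² = [11·5.399² + 8·3.905²]/19 = 23.2982
SE = √(s_p²·(1/12+1/9)) = 2.1284
t = (34.333−33.000)/2.1284 = 0.6264
df = 19
p-value (two-sided) = 0.53848
At α=0.01: p ≥ α → fail to reject H₀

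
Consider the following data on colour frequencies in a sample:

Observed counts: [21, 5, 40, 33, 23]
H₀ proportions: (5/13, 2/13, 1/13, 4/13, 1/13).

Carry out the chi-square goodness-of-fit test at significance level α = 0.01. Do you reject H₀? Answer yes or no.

reject H₀: yes

n = 122; E_i = n·p_i = [46.92, 18.77, 9.38, 37.54, 9.38]
χ² = (21−46.92)²/46.92 + (5−18.77)²/18.77 + (40−9.38)²/9.38 + (33−37.54)²/37.54 + (23−9.38)²/9.38 = 144.6012
df = 4
p-value (upper-tail) = 0.00000
At α=0.01: p < α → reject H₀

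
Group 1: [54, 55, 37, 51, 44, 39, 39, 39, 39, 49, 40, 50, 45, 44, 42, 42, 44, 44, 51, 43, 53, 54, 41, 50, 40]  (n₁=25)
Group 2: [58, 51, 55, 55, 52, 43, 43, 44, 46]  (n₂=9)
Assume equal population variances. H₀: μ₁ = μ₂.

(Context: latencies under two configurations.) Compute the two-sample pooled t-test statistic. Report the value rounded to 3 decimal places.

x̄₁=45.160, s₁=5.640, n₁=25
x̄₂=49.667, s₂=5.788, n₂=9
s_p² = [24·5.640² + 8·5.788²]/32 = 32.2300
SE = √(s_p²·(1/25+1/9)) = 2.2069
t = (45.160−49.667)/2.2069 = -2.0421
df = 32

test statistic = -2.042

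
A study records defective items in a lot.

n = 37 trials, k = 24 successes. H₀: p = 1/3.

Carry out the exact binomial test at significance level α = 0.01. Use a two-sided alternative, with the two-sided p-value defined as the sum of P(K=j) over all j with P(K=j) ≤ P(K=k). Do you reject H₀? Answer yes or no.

reject H₀: yes

Exact binomial: n=37, k=24, p₀=1/3=0.3333
P(X=j) = C(n,j)·p₀^j·(1−p₀)^(n−j); p = Σ P(X=j) over j with P(X=j) ≤ P(X=24)
p-value (two-sided) = 0.00014
At α=0.01: p < α → reject H₀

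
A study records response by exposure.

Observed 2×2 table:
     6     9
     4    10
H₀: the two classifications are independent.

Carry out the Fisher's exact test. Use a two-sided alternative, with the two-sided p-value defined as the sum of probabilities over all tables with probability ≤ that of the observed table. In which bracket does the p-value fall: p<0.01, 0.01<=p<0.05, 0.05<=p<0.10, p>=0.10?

Margins: r₁=15, r₂=14, c₁=10, c₂=19, n=29
p_obs = C(15,6)·C(14,4)/C(29,10); sum pmf over tables with pmf ≤ p_obs
p-value (two-sided) = 0.69985
→ bracket: p>=0.10

p-value bracket: p>=0.10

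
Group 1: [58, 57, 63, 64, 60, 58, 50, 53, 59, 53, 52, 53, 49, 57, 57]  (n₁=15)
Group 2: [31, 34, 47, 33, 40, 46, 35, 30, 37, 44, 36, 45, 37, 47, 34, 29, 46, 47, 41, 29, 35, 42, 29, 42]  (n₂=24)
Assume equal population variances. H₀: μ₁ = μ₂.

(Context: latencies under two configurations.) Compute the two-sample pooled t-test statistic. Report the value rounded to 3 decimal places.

x̄₁=56.200, s₁=4.443, n₁=15
x̄₂=38.167, s₂=6.384, n₂=24
s_p² = [14·4.443² + 23·6.384²]/37 = 32.8036
SE = √(s_p²·(1/15+1/24)) = 1.8851
t = (56.200−38.167)/1.8851 = 9.5661
df = 37

test statistic = 9.566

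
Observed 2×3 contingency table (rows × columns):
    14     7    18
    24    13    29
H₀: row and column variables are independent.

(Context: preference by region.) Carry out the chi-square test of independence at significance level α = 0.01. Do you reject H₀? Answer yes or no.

reject H₀: no

Row totals [39, 66], col totals [38, 20, 47], n=105
χ² = (14−14.11)²/14.11 + (7−7.43)²/7.43 + (18−17.46)²/17.46 + (24−23.89)²/23.89 + (13−12.57)²/12.57 + (29−29.54)²/29.54 = 0.0677
df = 2
p-value (upper-tail) = 0.96673
At α=0.01: p ≥ α → fail to reject H₀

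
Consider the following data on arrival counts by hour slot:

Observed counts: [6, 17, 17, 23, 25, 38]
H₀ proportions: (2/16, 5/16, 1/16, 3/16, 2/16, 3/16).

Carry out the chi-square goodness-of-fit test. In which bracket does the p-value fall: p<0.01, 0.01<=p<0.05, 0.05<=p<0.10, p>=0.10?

p-value bracket: p<0.01

n = 126; E_i = n·p_i = [15.75, 39.38, 7.88, 23.62, 15.75, 23.62]
χ² = (6−15.75)²/15.75 + (17−39.38)²/39.38 + (17−7.88)²/7.88 + (23−23.62)²/23.62 + (25−15.75)²/15.75 + (38−23.62)²/23.62 = 43.5196
df = 5
p-value (upper-tail) = 0.00000
→ bracket: p<0.01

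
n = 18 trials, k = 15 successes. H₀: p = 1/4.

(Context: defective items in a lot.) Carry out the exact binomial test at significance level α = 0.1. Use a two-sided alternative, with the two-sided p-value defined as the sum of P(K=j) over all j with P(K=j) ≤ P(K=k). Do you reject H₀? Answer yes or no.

reject H₀: yes

Exact binomial: n=18, k=15, p₀=1/4=0.2500
P(X=j) = C(n,j)·p₀^j·(1−p₀)^(n−j); p = Σ P(X=j) over j with P(X=j) ≤ P(X=15)
p-value (two-sided) = 0.00000
At α=0.1: p < α → reject H₀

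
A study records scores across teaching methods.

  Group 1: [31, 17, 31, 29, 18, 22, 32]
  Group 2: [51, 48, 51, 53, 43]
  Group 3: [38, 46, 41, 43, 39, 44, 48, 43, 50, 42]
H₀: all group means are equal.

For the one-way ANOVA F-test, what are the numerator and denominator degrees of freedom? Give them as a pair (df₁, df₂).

degrees of freedom = [2, 19]

k = 3 groups, N = 22 total
df = (k−1, N−k) = (3−1, 22−3) = (2, 19)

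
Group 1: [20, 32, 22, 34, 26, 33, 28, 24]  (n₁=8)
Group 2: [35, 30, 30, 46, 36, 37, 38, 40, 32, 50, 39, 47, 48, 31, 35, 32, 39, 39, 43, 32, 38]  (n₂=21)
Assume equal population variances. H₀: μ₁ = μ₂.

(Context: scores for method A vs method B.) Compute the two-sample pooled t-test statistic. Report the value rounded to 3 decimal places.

test statistic = -4.355

x̄₁=27.375, s₁=5.263, n₁=8
x̄₂=37.952, s₂=6.037, n₂=21
s_p² = [7·5.263² + 20·6.037²]/27 = 34.1788
SE = √(s_p²·(1/8+1/21)) = 2.4290
t = (27.375−37.952)/2.4290 = -4.3547
df = 27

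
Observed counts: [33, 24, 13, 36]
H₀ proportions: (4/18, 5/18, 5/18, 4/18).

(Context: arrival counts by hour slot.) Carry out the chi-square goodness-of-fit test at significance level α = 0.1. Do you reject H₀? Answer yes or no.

n = 106; E_i = n·p_i = [23.56, 29.44, 29.44, 23.56]
χ² = (33−23.56)²/23.56 + (24−29.44)²/29.44 + (13−29.44)²/29.44 + (36−23.56)²/23.56 = 20.5519
df = 3
p-value (upper-tail) = 0.00013
At α=0.1: p < α → reject H₀

reject H₀: yes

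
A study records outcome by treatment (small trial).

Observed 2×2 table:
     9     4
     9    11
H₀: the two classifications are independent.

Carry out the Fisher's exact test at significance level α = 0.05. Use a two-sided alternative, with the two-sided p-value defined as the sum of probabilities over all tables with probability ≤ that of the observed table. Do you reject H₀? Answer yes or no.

reject H₀: no

Margins: r₁=13, r₂=20, c₁=18, c₂=15, n=33
p_obs = C(13,9)·C(20,9)/C(33,18); sum pmf over tables with pmf ≤ p_obs
p-value (two-sided) = 0.28442
At α=0.05: p ≥ α → fail to reject H₀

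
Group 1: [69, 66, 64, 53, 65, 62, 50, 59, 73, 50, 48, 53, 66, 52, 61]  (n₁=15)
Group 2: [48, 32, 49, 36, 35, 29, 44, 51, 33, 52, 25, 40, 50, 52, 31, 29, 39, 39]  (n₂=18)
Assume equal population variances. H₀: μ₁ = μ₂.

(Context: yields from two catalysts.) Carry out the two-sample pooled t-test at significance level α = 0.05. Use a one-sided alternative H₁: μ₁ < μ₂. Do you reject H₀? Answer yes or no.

x̄₁=59.400, s₁=7.881, n₁=15
x̄₂=39.667, s₂=8.984, n₂=18
s_p² = [14·7.881² + 17·8.984²]/31 = 72.3097
SE = √(s_p²·(1/15+1/18)) = 2.9729
t = (59.400−39.667)/2.9729 = 6.6378
df = 31
p-value (one-sided, H₁ less) = 1.00000
At α=0.05: p ≥ α → fail to reject H₀

reject H₀: no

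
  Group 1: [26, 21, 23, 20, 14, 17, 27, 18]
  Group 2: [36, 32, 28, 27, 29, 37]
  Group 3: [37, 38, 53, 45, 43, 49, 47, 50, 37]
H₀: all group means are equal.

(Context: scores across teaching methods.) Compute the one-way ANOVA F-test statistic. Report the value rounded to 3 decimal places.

Group means [20.75, 31.50, 44.33], grand mean 32.783
SSB = Σnᵢ(x̄ᵢ−x̄)² = 2368.913; SSW = ΣΣ(x−x̄ᵢ)² = 515.000
MSB = 2368.913/2 = 1184.4565; MSW = 515.000/20 = 25.7500
F = MSB/MSW = 45.9983
df = (2, 20)

test statistic = 45.998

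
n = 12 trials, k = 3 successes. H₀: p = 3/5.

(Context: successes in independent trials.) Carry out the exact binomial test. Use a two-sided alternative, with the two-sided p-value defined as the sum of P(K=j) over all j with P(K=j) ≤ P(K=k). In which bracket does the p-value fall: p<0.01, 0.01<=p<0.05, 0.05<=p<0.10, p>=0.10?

Exact binomial: n=12, k=3, p₀=3/5=0.6000
P(X=j) = C(n,j)·p₀^j·(1−p₀)^(n−j); p = Σ P(X=j) over j with P(X=j) ≤ P(X=3)
p-value (two-sided) = 0.01744
→ bracket: 0.01<=p<0.05

p-value bracket: 0.01<=p<0.05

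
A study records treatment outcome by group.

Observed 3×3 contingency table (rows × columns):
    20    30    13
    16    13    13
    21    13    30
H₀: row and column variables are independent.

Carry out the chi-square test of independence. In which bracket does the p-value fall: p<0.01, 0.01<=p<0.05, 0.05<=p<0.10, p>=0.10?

p-value bracket: p<0.01

Row totals [63, 42, 64], col totals [57, 56, 56], n=169
χ² = (20−21.25)²/21.25 + (30−20.88)²/20.88 + (13−20.88)²/20.88 + (16−14.17)²/14.17 + (13−13.92)²/13.92 + (13−13.92)²/13.92 + (21−21.59)²/21.59 + (13−21.21)²/21.21 + (30−21.21)²/21.21 = 14.2288
df = 4
p-value (upper-tail) = 0.00660
→ bracket: p<0.01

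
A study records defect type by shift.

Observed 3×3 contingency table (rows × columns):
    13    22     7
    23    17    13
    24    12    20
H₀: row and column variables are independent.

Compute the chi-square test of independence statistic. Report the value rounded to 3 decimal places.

test statistic = 11.415

Row totals [42, 53, 56], col totals [60, 51, 40], n=151
χ² = (13−16.69)²/16.69 + (22−14.19)²/14.19 + (7−11.13)²/11.13 + (23−21.06)²/21.06 + (17−17.90)²/17.90 + (13−14.04)²/14.04 + (24−22.25)²/22.25 + (12−18.91)²/18.91 + (20−14.83)²/14.83 = 11.4148
df = 4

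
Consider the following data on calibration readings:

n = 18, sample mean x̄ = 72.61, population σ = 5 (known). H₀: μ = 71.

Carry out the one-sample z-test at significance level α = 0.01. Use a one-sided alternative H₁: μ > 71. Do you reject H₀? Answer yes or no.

reject H₀: no

SE = σ/√n = 5/√18 = 1.1785
z = (x̄−μ₀)/SE = (72.61−71)/1.1785 = 1.3661
p-value (one-sided, H₁ greater) = 0.08595
At α=0.01: p ≥ α → fail to reject H₀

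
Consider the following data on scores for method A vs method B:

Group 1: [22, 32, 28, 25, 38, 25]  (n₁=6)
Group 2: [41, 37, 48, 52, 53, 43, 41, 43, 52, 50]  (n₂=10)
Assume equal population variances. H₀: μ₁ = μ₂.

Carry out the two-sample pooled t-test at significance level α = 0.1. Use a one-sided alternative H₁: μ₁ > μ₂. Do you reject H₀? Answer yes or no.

reject H₀: no

x̄₁=28.333, s₁=5.820, n₁=6
x̄₂=46.000, s₂=5.676, n₂=10
s_p² = [5·5.820² + 9·5.676²]/14 = 32.8095
SE = √(s_p²·(1/6+1/10)) = 2.9579
t = (28.333−46.000)/2.9579 = -5.9727
df = 14
p-value (one-sided, H₁ greater) = 0.99998
At α=0.1: p ≥ α → fail to reject H₀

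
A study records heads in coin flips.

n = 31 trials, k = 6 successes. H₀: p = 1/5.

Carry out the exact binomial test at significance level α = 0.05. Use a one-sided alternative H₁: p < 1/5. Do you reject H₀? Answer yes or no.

Exact binomial: n=31, k=6, p₀=1/5=0.2000
P(X≤6) from Σ C(n,i)·p₀^i·(1−p₀)^(n−i)
p-value (one-sided, H₁ less) = 0.57108
At α=0.05: p ≥ α → fail to reject H₀

reject H₀: no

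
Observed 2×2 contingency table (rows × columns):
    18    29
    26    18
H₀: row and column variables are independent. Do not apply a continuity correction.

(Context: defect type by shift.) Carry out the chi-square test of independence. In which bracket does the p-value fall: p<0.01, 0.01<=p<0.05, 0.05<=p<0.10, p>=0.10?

Row totals [47, 44], col totals [44, 47], n=91
χ² = (18−22.73)²/22.73 + (29−24.27)²/24.27 + (26−21.27)²/21.27 + (18−22.73)²/22.73 = 3.9344
df = 1
p-value (upper-tail) = 0.04731
→ bracket: 0.01<=p<0.05

p-value bracket: 0.01<=p<0.05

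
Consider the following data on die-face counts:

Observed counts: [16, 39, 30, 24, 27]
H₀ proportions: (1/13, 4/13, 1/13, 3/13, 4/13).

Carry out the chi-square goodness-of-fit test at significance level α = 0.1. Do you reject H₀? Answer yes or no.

reject H₀: yes

n = 136; E_i = n·p_i = [10.46, 41.85, 10.46, 31.38, 41.85]
χ² = (16−10.46)²/10.46 + (39−41.85)²/41.85 + (30−10.46)²/10.46 + (24−31.38)²/31.38 + (27−41.85)²/41.85 = 46.6213
df = 4
p-value (upper-tail) = 0.00000
At α=0.1: p < α → reject H₀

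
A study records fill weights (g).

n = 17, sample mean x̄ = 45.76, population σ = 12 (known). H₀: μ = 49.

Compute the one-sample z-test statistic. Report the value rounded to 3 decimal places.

SE = σ/√n = 12/√17 = 2.9104
z = (x̄−μ₀)/SE = (45.76−49)/2.9104 = -1.1132

test statistic = -1.113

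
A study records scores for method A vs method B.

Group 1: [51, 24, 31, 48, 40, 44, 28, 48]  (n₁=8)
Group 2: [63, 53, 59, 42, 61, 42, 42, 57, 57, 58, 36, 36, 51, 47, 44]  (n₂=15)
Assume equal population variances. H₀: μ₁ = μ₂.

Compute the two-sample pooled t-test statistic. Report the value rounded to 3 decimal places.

test statistic = -2.541

x̄₁=39.250, s₁=10.292, n₁=8
x̄₂=49.867, s₂=9.149, n₂=15
s_p² = [7·10.292² + 14·9.149²]/21 = 91.1063
SE = √(s_p²·(1/8+1/15)) = 4.1788
t = (39.250−49.867)/4.1788 = -2.5406
df = 21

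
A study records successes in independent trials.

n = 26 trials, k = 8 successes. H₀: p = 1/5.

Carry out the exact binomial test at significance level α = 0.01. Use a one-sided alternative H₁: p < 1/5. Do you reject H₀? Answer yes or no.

Exact binomial: n=26, k=8, p₀=1/5=0.2000
P(X≤8) from Σ C(n,i)·p₀^i·(1−p₀)^(n−i)
p-value (one-sided, H₁ less) = 0.94076
At α=0.01: p ≥ α → fail to reject H₀

reject H₀: no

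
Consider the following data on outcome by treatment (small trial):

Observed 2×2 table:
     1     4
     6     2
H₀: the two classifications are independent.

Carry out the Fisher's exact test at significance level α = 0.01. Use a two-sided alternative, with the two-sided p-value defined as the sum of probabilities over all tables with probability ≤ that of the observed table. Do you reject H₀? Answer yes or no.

Margins: r₁=5, r₂=8, c₁=7, c₂=6, n=13
p_obs = C(5,1)·C(8,6)/C(13,7); sum pmf over tables with pmf ≤ p_obs
p-value (two-sided) = 0.10256
At α=0.01: p ≥ α → fail to reject H₀

reject H₀: no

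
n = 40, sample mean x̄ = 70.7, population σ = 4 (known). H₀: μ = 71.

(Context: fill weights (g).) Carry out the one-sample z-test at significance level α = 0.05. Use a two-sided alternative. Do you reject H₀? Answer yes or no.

SE = σ/√n = 4/√40 = 0.6325
z = (x̄−μ₀)/SE = (70.7−71)/0.6325 = -0.4743
p-value (two-sided) = 0.63526
At α=0.05: p ≥ α → fail to reject H₀

reject H₀: no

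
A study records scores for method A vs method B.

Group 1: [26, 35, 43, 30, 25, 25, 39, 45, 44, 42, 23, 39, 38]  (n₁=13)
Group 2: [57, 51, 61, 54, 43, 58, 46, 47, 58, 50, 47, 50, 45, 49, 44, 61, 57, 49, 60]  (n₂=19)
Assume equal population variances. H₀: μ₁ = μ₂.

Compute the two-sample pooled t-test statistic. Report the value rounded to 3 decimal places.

x̄₁=34.923, s₁=8.088, n₁=13
x̄₂=51.947, s₂=6.050, n₂=19
s_p² = [12·8.088² + 18·6.050²]/30 = 48.1290
SE = √(s_p²·(1/13+1/19)) = 2.4971
t = (34.923−51.947)/2.4971 = -6.8177
df = 30

test statistic = -6.818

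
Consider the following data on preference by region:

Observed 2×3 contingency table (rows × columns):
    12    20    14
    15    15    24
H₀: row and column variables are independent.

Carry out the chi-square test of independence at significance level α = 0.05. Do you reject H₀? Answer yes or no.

Row totals [46, 54], col totals [27, 35, 38], n=100
χ² = (12−12.42)²/12.42 + (20−16.10)²/16.10 + (14−17.48)²/17.48 + (15−14.58)²/14.58 + (15−18.90)²/18.90 + (24−20.52)²/20.52 = 3.0588
df = 2
p-value (upper-tail) = 0.21667
At α=0.05: p ≥ α → fail to reject H₀

reject H₀: no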